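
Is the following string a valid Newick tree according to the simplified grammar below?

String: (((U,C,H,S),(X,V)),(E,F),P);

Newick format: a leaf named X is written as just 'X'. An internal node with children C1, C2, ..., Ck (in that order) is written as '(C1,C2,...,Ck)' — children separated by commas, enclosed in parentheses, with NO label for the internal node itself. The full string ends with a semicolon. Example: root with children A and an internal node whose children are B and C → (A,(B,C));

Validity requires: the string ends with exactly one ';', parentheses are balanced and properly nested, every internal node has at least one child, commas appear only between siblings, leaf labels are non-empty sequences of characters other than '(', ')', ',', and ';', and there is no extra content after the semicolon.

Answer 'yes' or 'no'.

Answer: yes

Derivation:
Input: (((U,C,H,S),(X,V)),(E,F),P);
Paren balance: 5 '(' vs 5 ')' OK
Ends with single ';': True
Full parse: OK
Valid: True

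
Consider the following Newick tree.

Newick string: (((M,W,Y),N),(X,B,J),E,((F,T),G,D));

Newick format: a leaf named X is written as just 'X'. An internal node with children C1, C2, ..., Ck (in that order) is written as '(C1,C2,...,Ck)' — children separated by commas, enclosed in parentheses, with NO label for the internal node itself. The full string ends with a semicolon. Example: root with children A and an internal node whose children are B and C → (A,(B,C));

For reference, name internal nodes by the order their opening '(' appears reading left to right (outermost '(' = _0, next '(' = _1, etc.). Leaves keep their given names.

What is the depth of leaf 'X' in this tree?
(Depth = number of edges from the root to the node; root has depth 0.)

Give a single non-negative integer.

Newick: (((M,W,Y),N),(X,B,J),E,((F,T),G,D));
Naming internals by '(' encounter order: outermost '(' = _0, next = _1, ...
Query node: X
Path from root: _0 -> _3 -> X
Depth of X: 2 (number of edges from root)

Answer: 2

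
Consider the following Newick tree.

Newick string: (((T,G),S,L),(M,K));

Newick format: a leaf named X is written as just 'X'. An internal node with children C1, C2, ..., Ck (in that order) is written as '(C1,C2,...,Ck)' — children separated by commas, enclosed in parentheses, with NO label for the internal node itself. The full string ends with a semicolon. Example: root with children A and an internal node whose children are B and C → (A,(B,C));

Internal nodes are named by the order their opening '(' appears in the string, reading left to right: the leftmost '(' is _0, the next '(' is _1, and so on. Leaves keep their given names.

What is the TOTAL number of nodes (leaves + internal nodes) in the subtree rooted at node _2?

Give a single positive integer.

Answer: 3

Derivation:
Newick: (((T,G),S,L),(M,K));
Locate _2: it is the '(' at position 2 (the 3rd '(' reading left to right).
Query: subtree rooted at _2
_2: subtree_size = 1 + 2
  T: subtree_size = 1 + 0
  G: subtree_size = 1 + 0
Total subtree size of _2: 3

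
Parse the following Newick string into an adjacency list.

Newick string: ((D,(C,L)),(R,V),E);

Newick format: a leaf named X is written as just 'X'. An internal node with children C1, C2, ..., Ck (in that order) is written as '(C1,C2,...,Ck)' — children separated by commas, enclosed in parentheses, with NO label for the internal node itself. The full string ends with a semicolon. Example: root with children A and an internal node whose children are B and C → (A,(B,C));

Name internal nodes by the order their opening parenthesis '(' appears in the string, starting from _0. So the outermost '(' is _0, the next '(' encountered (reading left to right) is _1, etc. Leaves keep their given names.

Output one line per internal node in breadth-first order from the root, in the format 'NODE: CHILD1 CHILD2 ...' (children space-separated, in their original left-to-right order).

Input: ((D,(C,L)),(R,V),E);
Scanning left-to-right, naming '(' by encounter order:
  pos 0: '(' -> open internal node _0 (depth 1)
  pos 1: '(' -> open internal node _1 (depth 2)
  pos 4: '(' -> open internal node _2 (depth 3)
  pos 8: ')' -> close internal node _2 (now at depth 2)
  pos 9: ')' -> close internal node _1 (now at depth 1)
  pos 11: '(' -> open internal node _3 (depth 2)
  pos 15: ')' -> close internal node _3 (now at depth 1)
  pos 18: ')' -> close internal node _0 (now at depth 0)
Total internal nodes: 4
BFS adjacency from root:
  _0: _1 _3 E
  _1: D _2
  _3: R V
  _2: C L

Answer: _0: _1 _3 E
_1: D _2
_3: R V
_2: C L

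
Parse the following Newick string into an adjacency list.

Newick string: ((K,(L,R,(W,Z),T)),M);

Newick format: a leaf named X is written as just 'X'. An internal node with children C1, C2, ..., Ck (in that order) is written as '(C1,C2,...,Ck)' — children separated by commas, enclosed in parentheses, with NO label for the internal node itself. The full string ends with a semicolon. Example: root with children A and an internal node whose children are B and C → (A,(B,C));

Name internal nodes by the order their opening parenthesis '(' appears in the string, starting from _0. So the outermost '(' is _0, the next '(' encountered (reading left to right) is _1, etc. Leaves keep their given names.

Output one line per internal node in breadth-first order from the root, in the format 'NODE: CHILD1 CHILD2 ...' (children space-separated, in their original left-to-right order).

Answer: _0: _1 M
_1: K _2
_2: L R _3 T
_3: W Z

Derivation:
Input: ((K,(L,R,(W,Z),T)),M);
Scanning left-to-right, naming '(' by encounter order:
  pos 0: '(' -> open internal node _0 (depth 1)
  pos 1: '(' -> open internal node _1 (depth 2)
  pos 4: '(' -> open internal node _2 (depth 3)
  pos 9: '(' -> open internal node _3 (depth 4)
  pos 13: ')' -> close internal node _3 (now at depth 3)
  pos 16: ')' -> close internal node _2 (now at depth 2)
  pos 17: ')' -> close internal node _1 (now at depth 1)
  pos 20: ')' -> close internal node _0 (now at depth 0)
Total internal nodes: 4
BFS adjacency from root:
  _0: _1 M
  _1: K _2
  _2: L R _3 T
  _3: W Z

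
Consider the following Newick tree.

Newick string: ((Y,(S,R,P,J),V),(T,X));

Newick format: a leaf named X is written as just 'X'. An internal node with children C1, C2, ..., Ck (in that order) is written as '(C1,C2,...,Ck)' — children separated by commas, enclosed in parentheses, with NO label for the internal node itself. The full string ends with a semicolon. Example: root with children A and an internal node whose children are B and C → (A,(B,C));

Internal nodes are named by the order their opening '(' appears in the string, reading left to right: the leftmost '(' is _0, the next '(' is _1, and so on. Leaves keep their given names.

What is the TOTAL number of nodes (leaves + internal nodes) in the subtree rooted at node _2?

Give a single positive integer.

Newick: ((Y,(S,R,P,J),V),(T,X));
Locate _2: it is the '(' at position 4 (the 3rd '(' reading left to right).
Query: subtree rooted at _2
_2: subtree_size = 1 + 4
  S: subtree_size = 1 + 0
  R: subtree_size = 1 + 0
  P: subtree_size = 1 + 0
  J: subtree_size = 1 + 0
Total subtree size of _2: 5

Answer: 5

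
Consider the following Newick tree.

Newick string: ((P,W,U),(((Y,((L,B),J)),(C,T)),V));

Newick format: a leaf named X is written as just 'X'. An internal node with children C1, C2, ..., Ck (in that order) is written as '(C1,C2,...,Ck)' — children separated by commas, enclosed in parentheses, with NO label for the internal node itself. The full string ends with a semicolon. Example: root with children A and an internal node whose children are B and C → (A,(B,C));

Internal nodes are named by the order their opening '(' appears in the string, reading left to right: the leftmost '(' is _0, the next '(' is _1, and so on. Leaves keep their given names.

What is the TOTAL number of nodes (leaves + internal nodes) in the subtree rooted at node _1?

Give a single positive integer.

Newick: ((P,W,U),(((Y,((L,B),J)),(C,T)),V));
Locate _1: it is the '(' at position 1 (the 2nd '(' reading left to right).
Query: subtree rooted at _1
_1: subtree_size = 1 + 3
  P: subtree_size = 1 + 0
  W: subtree_size = 1 + 0
  U: subtree_size = 1 + 0
Total subtree size of _1: 4

Answer: 4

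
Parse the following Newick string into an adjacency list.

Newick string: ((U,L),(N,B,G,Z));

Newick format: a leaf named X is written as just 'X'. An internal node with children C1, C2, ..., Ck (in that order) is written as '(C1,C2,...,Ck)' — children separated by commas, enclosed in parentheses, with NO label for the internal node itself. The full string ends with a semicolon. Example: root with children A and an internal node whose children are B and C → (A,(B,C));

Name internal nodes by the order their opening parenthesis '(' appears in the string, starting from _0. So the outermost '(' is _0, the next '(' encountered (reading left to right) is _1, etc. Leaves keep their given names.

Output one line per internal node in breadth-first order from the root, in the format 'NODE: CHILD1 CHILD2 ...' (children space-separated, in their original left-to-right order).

Input: ((U,L),(N,B,G,Z));
Scanning left-to-right, naming '(' by encounter order:
  pos 0: '(' -> open internal node _0 (depth 1)
  pos 1: '(' -> open internal node _1 (depth 2)
  pos 5: ')' -> close internal node _1 (now at depth 1)
  pos 7: '(' -> open internal node _2 (depth 2)
  pos 15: ')' -> close internal node _2 (now at depth 1)
  pos 16: ')' -> close internal node _0 (now at depth 0)
Total internal nodes: 3
BFS adjacency from root:
  _0: _1 _2
  _1: U L
  _2: N B G Z

Answer: _0: _1 _2
_1: U L
_2: N B G Z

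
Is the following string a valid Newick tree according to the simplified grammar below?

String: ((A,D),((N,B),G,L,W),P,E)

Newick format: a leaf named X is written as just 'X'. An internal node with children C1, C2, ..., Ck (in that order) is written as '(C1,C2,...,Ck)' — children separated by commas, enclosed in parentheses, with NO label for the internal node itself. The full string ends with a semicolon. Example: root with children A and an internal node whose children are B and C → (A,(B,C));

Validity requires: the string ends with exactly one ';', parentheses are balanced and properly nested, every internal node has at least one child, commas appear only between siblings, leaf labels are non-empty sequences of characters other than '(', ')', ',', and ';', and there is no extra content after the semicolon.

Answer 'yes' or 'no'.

Answer: no

Derivation:
Input: ((A,D),((N,B),G,L,W),P,E)
Paren balance: 4 '(' vs 4 ')' OK
Ends with single ';': False
Full parse: FAILS (must end with ;)
Valid: False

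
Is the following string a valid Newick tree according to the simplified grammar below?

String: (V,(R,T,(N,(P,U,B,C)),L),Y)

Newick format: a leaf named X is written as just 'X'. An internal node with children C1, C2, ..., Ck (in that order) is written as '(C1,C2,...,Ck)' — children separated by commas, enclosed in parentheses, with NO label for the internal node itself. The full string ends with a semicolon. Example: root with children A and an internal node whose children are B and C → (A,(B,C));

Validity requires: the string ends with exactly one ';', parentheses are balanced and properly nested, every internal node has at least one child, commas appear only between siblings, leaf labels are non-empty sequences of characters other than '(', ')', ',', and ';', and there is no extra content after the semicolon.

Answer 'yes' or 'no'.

Input: (V,(R,T,(N,(P,U,B,C)),L),Y)
Paren balance: 4 '(' vs 4 ')' OK
Ends with single ';': False
Full parse: FAILS (must end with ;)
Valid: False

Answer: no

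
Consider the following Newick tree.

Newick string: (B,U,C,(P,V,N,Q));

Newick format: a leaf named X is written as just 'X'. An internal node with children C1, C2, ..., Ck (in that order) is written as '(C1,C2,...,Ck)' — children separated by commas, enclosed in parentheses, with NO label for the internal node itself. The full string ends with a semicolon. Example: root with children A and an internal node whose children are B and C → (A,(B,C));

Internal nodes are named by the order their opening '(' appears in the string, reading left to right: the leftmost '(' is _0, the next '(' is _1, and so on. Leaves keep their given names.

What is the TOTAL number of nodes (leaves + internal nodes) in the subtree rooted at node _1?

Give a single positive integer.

Newick: (B,U,C,(P,V,N,Q));
Locate _1: it is the '(' at position 7 (the 2nd '(' reading left to right).
Query: subtree rooted at _1
_1: subtree_size = 1 + 4
  P: subtree_size = 1 + 0
  V: subtree_size = 1 + 0
  N: subtree_size = 1 + 0
  Q: subtree_size = 1 + 0
Total subtree size of _1: 5

Answer: 5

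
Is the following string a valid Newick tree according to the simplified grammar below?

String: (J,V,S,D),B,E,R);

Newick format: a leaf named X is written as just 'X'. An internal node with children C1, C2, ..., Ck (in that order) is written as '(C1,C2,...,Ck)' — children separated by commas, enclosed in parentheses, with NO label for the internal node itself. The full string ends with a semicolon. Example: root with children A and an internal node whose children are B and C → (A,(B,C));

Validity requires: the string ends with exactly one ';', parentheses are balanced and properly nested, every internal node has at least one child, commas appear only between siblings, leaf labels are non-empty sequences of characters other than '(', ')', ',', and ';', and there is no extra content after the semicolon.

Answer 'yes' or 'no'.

Input: (J,V,S,D),B,E,R);
Paren balance: 1 '(' vs 2 ')' MISMATCH
Ends with single ';': True
Full parse: FAILS (extra content after tree at pos 9)
Valid: False

Answer: no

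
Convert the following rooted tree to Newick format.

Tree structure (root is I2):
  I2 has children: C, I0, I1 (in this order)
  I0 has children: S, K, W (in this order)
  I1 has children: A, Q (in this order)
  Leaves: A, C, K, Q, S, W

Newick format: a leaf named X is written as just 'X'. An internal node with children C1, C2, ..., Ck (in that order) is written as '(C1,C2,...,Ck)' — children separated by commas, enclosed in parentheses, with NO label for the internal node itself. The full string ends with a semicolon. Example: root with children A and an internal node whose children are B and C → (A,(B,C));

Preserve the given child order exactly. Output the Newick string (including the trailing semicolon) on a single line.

internal I2 with children ['C', 'I0', 'I1']
  leaf 'C' → 'C'
  internal I0 with children ['S', 'K', 'W']
    leaf 'S' → 'S'
    leaf 'K' → 'K'
    leaf 'W' → 'W'
  → '(S,K,W)'
  internal I1 with children ['A', 'Q']
    leaf 'A' → 'A'
    leaf 'Q' → 'Q'
  → '(A,Q)'
→ '(C,(S,K,W),(A,Q))'
Final: (C,(S,K,W),(A,Q));

Answer: (C,(S,K,W),(A,Q));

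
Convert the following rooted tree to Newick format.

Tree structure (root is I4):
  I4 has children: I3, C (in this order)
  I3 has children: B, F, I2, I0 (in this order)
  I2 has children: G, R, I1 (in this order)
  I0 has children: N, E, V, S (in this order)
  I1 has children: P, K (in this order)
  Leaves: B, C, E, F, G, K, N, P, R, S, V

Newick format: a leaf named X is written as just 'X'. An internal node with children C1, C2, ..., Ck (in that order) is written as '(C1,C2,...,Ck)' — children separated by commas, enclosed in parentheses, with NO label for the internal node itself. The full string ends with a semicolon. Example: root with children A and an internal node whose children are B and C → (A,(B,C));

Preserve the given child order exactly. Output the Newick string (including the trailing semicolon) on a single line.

internal I4 with children ['I3', 'C']
  internal I3 with children ['B', 'F', 'I2', 'I0']
    leaf 'B' → 'B'
    leaf 'F' → 'F'
    internal I2 with children ['G', 'R', 'I1']
      leaf 'G' → 'G'
      leaf 'R' → 'R'
      internal I1 with children ['P', 'K']
        leaf 'P' → 'P'
        leaf 'K' → 'K'
      → '(P,K)'
    → '(G,R,(P,K))'
    internal I0 with children ['N', 'E', 'V', 'S']
      leaf 'N' → 'N'
      leaf 'E' → 'E'
      leaf 'V' → 'V'
      leaf 'S' → 'S'
    → '(N,E,V,S)'
  → '(B,F,(G,R,(P,K)),(N,E,V,S))'
  leaf 'C' → 'C'
→ '((B,F,(G,R,(P,K)),(N,E,V,S)),C)'
Final: ((B,F,(G,R,(P,K)),(N,E,V,S)),C);

Answer: ((B,F,(G,R,(P,K)),(N,E,V,S)),C);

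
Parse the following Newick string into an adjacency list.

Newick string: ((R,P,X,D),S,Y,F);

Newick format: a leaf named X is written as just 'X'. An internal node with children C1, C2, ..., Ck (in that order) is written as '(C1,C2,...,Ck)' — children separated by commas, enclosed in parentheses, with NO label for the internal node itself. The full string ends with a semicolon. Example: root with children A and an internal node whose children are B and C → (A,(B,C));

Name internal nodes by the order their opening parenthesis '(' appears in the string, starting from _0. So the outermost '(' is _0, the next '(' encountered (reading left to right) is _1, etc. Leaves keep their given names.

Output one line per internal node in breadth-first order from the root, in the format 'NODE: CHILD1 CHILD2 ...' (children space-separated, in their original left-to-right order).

Answer: _0: _1 S Y F
_1: R P X D

Derivation:
Input: ((R,P,X,D),S,Y,F);
Scanning left-to-right, naming '(' by encounter order:
  pos 0: '(' -> open internal node _0 (depth 1)
  pos 1: '(' -> open internal node _1 (depth 2)
  pos 9: ')' -> close internal node _1 (now at depth 1)
  pos 16: ')' -> close internal node _0 (now at depth 0)
Total internal nodes: 2
BFS adjacency from root:
  _0: _1 S Y F
  _1: R P X D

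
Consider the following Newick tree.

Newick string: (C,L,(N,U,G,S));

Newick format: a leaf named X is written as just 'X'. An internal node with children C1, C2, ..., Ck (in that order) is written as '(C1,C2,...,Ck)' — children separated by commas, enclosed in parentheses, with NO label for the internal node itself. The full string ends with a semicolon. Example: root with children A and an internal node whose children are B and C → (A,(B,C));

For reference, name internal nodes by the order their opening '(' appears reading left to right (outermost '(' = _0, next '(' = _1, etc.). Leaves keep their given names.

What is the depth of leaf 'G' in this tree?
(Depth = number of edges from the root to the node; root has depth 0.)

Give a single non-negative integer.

Answer: 2

Derivation:
Newick: (C,L,(N,U,G,S));
Naming internals by '(' encounter order: outermost '(' = _0, next = _1, ...
Query node: G
Path from root: _0 -> _1 -> G
Depth of G: 2 (number of edges from root)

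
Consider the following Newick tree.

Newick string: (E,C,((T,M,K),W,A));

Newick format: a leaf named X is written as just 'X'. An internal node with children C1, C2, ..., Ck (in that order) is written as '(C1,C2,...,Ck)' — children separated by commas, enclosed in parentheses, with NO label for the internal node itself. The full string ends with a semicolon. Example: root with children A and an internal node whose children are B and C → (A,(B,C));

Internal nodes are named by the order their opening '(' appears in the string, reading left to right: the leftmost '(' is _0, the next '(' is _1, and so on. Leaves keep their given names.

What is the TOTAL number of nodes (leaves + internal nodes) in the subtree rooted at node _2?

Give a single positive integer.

Newick: (E,C,((T,M,K),W,A));
Locate _2: it is the '(' at position 6 (the 3rd '(' reading left to right).
Query: subtree rooted at _2
_2: subtree_size = 1 + 3
  T: subtree_size = 1 + 0
  M: subtree_size = 1 + 0
  K: subtree_size = 1 + 0
Total subtree size of _2: 4

Answer: 4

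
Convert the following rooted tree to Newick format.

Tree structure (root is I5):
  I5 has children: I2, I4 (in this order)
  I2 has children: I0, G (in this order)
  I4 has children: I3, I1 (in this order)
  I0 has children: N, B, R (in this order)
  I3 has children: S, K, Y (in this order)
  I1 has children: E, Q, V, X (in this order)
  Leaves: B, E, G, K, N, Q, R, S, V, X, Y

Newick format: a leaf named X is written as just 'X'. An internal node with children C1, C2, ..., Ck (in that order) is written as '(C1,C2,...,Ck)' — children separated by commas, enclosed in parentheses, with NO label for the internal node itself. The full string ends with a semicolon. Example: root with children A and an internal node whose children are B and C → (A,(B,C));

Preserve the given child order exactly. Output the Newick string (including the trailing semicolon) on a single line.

internal I5 with children ['I2', 'I4']
  internal I2 with children ['I0', 'G']
    internal I0 with children ['N', 'B', 'R']
      leaf 'N' → 'N'
      leaf 'B' → 'B'
      leaf 'R' → 'R'
    → '(N,B,R)'
    leaf 'G' → 'G'
  → '((N,B,R),G)'
  internal I4 with children ['I3', 'I1']
    internal I3 with children ['S', 'K', 'Y']
      leaf 'S' → 'S'
      leaf 'K' → 'K'
      leaf 'Y' → 'Y'
    → '(S,K,Y)'
    internal I1 with children ['E', 'Q', 'V', 'X']
      leaf 'E' → 'E'
      leaf 'Q' → 'Q'
      leaf 'V' → 'V'
      leaf 'X' → 'X'
    → '(E,Q,V,X)'
  → '((S,K,Y),(E,Q,V,X))'
→ '(((N,B,R),G),((S,K,Y),(E,Q,V,X)))'
Final: (((N,B,R),G),((S,K,Y),(E,Q,V,X)));

Answer: (((N,B,R),G),((S,K,Y),(E,Q,V,X)));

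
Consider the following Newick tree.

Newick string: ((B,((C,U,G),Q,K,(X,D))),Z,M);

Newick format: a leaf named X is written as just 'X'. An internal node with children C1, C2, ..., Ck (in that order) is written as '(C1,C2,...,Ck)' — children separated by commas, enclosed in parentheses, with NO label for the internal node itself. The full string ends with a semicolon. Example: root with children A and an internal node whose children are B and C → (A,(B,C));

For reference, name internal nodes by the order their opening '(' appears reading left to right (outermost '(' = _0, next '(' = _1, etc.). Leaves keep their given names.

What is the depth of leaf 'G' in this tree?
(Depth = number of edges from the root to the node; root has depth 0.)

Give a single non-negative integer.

Newick: ((B,((C,U,G),Q,K,(X,D))),Z,M);
Naming internals by '(' encounter order: outermost '(' = _0, next = _1, ...
Query node: G
Path from root: _0 -> _1 -> _2 -> _3 -> G
Depth of G: 4 (number of edges from root)

Answer: 4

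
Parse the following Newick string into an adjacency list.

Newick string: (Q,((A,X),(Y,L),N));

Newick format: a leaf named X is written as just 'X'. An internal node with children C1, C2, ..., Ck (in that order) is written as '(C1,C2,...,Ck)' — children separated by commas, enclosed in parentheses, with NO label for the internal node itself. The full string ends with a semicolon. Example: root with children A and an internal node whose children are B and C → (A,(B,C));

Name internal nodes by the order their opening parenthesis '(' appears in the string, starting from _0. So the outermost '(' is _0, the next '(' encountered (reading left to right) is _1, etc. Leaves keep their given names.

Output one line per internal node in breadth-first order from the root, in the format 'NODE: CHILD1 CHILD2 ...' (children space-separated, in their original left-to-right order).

Answer: _0: Q _1
_1: _2 _3 N
_2: A X
_3: Y L

Derivation:
Input: (Q,((A,X),(Y,L),N));
Scanning left-to-right, naming '(' by encounter order:
  pos 0: '(' -> open internal node _0 (depth 1)
  pos 3: '(' -> open internal node _1 (depth 2)
  pos 4: '(' -> open internal node _2 (depth 3)
  pos 8: ')' -> close internal node _2 (now at depth 2)
  pos 10: '(' -> open internal node _3 (depth 3)
  pos 14: ')' -> close internal node _3 (now at depth 2)
  pos 17: ')' -> close internal node _1 (now at depth 1)
  pos 18: ')' -> close internal node _0 (now at depth 0)
Total internal nodes: 4
BFS adjacency from root:
  _0: Q _1
  _1: _2 _3 N
  _2: A X
  _3: Y L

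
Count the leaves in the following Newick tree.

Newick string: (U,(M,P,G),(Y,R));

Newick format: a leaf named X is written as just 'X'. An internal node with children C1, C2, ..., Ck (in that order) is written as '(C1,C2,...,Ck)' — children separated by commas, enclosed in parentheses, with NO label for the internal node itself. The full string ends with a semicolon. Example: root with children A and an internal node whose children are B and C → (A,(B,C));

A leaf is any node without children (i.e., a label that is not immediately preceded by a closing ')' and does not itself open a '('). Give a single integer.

Answer: 6

Derivation:
Newick: (U,(M,P,G),(Y,R));
Scan left-to-right; a leaf is any maximal label run not followed by '(':
  pos 1: leaf 'U' → count = 1
  pos 4: leaf 'M' → count = 2
  pos 6: leaf 'P' → count = 3
  pos 8: leaf 'G' → count = 4
  pos 12: leaf 'Y' → count = 5
  pos 14: leaf 'R' → count = 6
Total leaves: 6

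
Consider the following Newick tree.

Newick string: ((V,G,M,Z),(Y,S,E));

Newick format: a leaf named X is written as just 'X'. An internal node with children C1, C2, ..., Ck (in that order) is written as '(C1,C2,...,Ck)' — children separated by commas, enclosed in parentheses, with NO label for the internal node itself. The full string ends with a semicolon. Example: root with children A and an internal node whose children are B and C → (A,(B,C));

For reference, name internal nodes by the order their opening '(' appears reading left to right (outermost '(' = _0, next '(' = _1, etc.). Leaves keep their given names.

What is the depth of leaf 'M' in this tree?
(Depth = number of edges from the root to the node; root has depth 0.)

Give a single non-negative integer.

Answer: 2

Derivation:
Newick: ((V,G,M,Z),(Y,S,E));
Naming internals by '(' encounter order: outermost '(' = _0, next = _1, ...
Query node: M
Path from root: _0 -> _1 -> M
Depth of M: 2 (number of edges from root)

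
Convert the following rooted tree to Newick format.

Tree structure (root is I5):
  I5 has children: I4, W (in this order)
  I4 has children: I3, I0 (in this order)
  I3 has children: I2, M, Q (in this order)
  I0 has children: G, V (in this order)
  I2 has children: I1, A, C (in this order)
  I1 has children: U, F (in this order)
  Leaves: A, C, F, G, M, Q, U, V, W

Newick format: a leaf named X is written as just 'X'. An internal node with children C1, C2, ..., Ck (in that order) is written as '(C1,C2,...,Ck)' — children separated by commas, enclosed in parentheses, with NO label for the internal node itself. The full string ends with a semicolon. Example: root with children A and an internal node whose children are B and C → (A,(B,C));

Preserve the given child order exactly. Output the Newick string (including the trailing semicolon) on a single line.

Answer: (((((U,F),A,C),M,Q),(G,V)),W);

Derivation:
internal I5 with children ['I4', 'W']
  internal I4 with children ['I3', 'I0']
    internal I3 with children ['I2', 'M', 'Q']
      internal I2 with children ['I1', 'A', 'C']
        internal I1 with children ['U', 'F']
          leaf 'U' → 'U'
          leaf 'F' → 'F'
        → '(U,F)'
        leaf 'A' → 'A'
        leaf 'C' → 'C'
      → '((U,F),A,C)'
      leaf 'M' → 'M'
      leaf 'Q' → 'Q'
    → '(((U,F),A,C),M,Q)'
    internal I0 with children ['G', 'V']
      leaf 'G' → 'G'
      leaf 'V' → 'V'
    → '(G,V)'
  → '((((U,F),A,C),M,Q),(G,V))'
  leaf 'W' → 'W'
→ '(((((U,F),A,C),M,Q),(G,V)),W)'
Final: (((((U,F),A,C),M,Q),(G,V)),W);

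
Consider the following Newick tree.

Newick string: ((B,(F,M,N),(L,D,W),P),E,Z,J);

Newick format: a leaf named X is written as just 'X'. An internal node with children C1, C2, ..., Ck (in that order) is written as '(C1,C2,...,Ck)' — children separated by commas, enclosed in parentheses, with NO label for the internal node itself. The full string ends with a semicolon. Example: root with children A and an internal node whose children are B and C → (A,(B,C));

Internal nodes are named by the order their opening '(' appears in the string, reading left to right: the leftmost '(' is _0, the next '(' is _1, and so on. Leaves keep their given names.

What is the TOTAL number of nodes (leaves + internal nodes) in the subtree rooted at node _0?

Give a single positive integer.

Newick: ((B,(F,M,N),(L,D,W),P),E,Z,J);
Locate _0: it is the '(' at position 0 (the 1st '(' reading left to right).
Query: subtree rooted at _0
_0: subtree_size = 1 + 14
  _1: subtree_size = 1 + 10
    B: subtree_size = 1 + 0
    _2: subtree_size = 1 + 3
      F: subtree_size = 1 + 0
      M: subtree_size = 1 + 0
      N: subtree_size = 1 + 0
    _3: subtree_size = 1 + 3
      L: subtree_size = 1 + 0
      D: subtree_size = 1 + 0
      W: subtree_size = 1 + 0
    P: subtree_size = 1 + 0
  E: subtree_size = 1 + 0
  Z: subtree_size = 1 + 0
  J: subtree_size = 1 + 0
Total subtree size of _0: 15

Answer: 15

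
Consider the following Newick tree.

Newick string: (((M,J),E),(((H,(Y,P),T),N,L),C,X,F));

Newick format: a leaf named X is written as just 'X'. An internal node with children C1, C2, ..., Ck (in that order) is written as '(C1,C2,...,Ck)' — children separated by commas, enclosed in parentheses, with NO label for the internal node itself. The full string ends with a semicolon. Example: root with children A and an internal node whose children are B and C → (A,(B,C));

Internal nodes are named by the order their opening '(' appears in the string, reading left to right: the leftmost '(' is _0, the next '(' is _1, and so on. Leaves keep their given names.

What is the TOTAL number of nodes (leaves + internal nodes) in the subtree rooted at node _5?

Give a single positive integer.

Newick: (((M,J),E),(((H,(Y,P),T),N,L),C,X,F));
Locate _5: it is the '(' at position 13 (the 6th '(' reading left to right).
Query: subtree rooted at _5
_5: subtree_size = 1 + 5
  H: subtree_size = 1 + 0
  _6: subtree_size = 1 + 2
    Y: subtree_size = 1 + 0
    P: subtree_size = 1 + 0
  T: subtree_size = 1 + 0
Total subtree size of _5: 6

Answer: 6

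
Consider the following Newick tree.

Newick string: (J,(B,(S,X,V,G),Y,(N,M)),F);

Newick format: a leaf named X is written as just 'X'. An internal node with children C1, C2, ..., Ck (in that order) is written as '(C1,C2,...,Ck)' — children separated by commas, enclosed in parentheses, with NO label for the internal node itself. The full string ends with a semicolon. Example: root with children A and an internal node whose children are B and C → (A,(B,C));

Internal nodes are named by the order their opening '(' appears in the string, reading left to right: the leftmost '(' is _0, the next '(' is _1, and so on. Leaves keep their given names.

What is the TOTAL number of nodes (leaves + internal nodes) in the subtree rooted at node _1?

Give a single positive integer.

Newick: (J,(B,(S,X,V,G),Y,(N,M)),F);
Locate _1: it is the '(' at position 3 (the 2nd '(' reading left to right).
Query: subtree rooted at _1
_1: subtree_size = 1 + 10
  B: subtree_size = 1 + 0
  _2: subtree_size = 1 + 4
    S: subtree_size = 1 + 0
    X: subtree_size = 1 + 0
    V: subtree_size = 1 + 0
    G: subtree_size = 1 + 0
  Y: subtree_size = 1 + 0
  _3: subtree_size = 1 + 2
    N: subtree_size = 1 + 0
    M: subtree_size = 1 + 0
Total subtree size of _1: 11

Answer: 11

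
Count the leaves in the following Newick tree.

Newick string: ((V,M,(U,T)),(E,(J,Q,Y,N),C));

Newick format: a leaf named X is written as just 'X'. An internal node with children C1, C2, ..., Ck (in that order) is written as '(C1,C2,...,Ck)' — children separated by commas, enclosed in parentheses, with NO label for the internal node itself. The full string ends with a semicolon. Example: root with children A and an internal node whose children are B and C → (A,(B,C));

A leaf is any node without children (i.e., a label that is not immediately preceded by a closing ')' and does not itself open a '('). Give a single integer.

Newick: ((V,M,(U,T)),(E,(J,Q,Y,N),C));
Scan left-to-right; a leaf is any maximal label run not followed by '(':
  pos 2: leaf 'V' → count = 1
  pos 4: leaf 'M' → count = 2
  pos 7: leaf 'U' → count = 3
  pos 9: leaf 'T' → count = 4
  pos 14: leaf 'E' → count = 5
  pos 17: leaf 'J' → count = 6
  pos 19: leaf 'Q' → count = 7
  pos 21: leaf 'Y' → count = 8
  pos 23: leaf 'N' → count = 9
  pos 26: leaf 'C' → count = 10
Total leaves: 10

Answer: 10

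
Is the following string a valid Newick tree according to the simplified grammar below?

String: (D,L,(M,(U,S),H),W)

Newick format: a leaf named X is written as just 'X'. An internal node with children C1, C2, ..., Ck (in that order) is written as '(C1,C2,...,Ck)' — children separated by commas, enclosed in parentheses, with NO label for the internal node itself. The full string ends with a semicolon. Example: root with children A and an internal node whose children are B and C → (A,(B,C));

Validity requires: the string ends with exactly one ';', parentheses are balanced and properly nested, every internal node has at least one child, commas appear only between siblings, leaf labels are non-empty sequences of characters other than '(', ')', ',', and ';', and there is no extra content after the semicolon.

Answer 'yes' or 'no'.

Input: (D,L,(M,(U,S),H),W)
Paren balance: 3 '(' vs 3 ')' OK
Ends with single ';': False
Full parse: FAILS (must end with ;)
Valid: False

Answer: no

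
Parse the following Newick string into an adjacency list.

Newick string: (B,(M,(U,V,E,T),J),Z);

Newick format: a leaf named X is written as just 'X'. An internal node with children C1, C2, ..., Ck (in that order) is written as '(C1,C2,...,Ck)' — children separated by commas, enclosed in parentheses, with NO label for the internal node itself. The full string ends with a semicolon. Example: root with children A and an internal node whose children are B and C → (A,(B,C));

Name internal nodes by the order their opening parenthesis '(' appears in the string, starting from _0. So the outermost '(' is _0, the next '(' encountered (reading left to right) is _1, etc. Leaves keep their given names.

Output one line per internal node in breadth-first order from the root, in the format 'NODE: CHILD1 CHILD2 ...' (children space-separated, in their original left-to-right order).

Input: (B,(M,(U,V,E,T),J),Z);
Scanning left-to-right, naming '(' by encounter order:
  pos 0: '(' -> open internal node _0 (depth 1)
  pos 3: '(' -> open internal node _1 (depth 2)
  pos 6: '(' -> open internal node _2 (depth 3)
  pos 14: ')' -> close internal node _2 (now at depth 2)
  pos 17: ')' -> close internal node _1 (now at depth 1)
  pos 20: ')' -> close internal node _0 (now at depth 0)
Total internal nodes: 3
BFS adjacency from root:
  _0: B _1 Z
  _1: M _2 J
  _2: U V E T

Answer: _0: B _1 Z
_1: M _2 J
_2: U V E T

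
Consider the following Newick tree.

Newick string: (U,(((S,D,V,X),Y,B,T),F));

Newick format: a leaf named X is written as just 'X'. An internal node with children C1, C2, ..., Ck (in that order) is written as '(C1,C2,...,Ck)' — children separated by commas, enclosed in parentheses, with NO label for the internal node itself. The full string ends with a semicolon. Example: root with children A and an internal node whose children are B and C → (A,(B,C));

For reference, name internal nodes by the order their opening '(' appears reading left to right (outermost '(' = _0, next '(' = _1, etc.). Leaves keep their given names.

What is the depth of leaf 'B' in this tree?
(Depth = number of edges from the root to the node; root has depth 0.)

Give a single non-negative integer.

Answer: 3

Derivation:
Newick: (U,(((S,D,V,X),Y,B,T),F));
Naming internals by '(' encounter order: outermost '(' = _0, next = _1, ...
Query node: B
Path from root: _0 -> _1 -> _2 -> B
Depth of B: 3 (number of edges from root)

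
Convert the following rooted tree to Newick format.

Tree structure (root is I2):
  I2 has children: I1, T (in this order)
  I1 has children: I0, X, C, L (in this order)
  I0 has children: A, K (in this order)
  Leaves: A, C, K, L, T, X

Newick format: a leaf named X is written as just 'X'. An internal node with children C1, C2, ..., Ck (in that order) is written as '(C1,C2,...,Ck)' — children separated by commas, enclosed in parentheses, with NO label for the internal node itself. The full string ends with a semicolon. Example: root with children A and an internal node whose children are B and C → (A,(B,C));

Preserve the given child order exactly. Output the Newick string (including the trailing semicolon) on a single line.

internal I2 with children ['I1', 'T']
  internal I1 with children ['I0', 'X', 'C', 'L']
    internal I0 with children ['A', 'K']
      leaf 'A' → 'A'
      leaf 'K' → 'K'
    → '(A,K)'
    leaf 'X' → 'X'
    leaf 'C' → 'C'
    leaf 'L' → 'L'
  → '((A,K),X,C,L)'
  leaf 'T' → 'T'
→ '(((A,K),X,C,L),T)'
Final: (((A,K),X,C,L),T);

Answer: (((A,K),X,C,L),T);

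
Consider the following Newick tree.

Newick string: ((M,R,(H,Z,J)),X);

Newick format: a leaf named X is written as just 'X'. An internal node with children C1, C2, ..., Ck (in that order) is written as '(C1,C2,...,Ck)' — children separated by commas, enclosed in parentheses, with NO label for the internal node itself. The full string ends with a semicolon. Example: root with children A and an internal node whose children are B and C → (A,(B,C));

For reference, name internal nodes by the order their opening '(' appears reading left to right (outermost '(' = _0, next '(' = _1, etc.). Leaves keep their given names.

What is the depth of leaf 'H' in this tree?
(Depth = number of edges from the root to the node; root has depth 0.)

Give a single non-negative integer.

Answer: 3

Derivation:
Newick: ((M,R,(H,Z,J)),X);
Naming internals by '(' encounter order: outermost '(' = _0, next = _1, ...
Query node: H
Path from root: _0 -> _1 -> _2 -> H
Depth of H: 3 (number of edges from root)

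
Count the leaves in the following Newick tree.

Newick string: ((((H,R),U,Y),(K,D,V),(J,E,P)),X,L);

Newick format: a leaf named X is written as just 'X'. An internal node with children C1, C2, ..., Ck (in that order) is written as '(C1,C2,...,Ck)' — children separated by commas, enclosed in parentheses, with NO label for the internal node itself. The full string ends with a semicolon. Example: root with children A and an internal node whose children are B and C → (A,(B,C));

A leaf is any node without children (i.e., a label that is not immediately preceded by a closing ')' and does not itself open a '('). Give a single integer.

Newick: ((((H,R),U,Y),(K,D,V),(J,E,P)),X,L);
Scan left-to-right; a leaf is any maximal label run not followed by '(':
  pos 4: leaf 'H' → count = 1
  pos 6: leaf 'R' → count = 2
  pos 9: leaf 'U' → count = 3
  pos 11: leaf 'Y' → count = 4
  pos 15: leaf 'K' → count = 5
  pos 17: leaf 'D' → count = 6
  pos 19: leaf 'V' → count = 7
  pos 23: leaf 'J' → count = 8
  pos 25: leaf 'E' → count = 9
  pos 27: leaf 'P' → count = 10
  pos 31: leaf 'X' → count = 11
  pos 33: leaf 'L' → count = 12
Total leaves: 12

Answer: 12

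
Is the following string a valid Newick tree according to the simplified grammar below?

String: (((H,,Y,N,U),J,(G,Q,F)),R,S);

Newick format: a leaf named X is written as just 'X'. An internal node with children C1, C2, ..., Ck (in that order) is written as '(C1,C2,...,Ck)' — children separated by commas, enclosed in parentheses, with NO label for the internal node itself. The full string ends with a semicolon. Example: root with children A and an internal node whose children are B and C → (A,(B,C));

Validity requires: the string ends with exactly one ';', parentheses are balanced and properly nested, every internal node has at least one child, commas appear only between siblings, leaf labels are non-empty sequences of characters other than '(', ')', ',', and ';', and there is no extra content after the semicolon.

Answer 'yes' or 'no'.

Input: (((H,,Y,N,U),J,(G,Q,F)),R,S);
Paren balance: 4 '(' vs 4 ')' OK
Ends with single ';': True
Full parse: FAILS (empty leaf label at pos 5)
Valid: False

Answer: no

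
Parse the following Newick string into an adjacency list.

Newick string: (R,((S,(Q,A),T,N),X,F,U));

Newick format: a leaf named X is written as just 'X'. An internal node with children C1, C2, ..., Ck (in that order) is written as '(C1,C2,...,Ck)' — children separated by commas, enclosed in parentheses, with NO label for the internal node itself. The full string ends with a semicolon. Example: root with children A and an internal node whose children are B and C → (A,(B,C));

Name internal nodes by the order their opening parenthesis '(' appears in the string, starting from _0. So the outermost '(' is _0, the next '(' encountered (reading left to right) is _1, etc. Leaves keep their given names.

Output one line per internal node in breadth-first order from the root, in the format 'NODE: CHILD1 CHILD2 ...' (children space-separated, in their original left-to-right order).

Answer: _0: R _1
_1: _2 X F U
_2: S _3 T N
_3: Q A

Derivation:
Input: (R,((S,(Q,A),T,N),X,F,U));
Scanning left-to-right, naming '(' by encounter order:
  pos 0: '(' -> open internal node _0 (depth 1)
  pos 3: '(' -> open internal node _1 (depth 2)
  pos 4: '(' -> open internal node _2 (depth 3)
  pos 7: '(' -> open internal node _3 (depth 4)
  pos 11: ')' -> close internal node _3 (now at depth 3)
  pos 16: ')' -> close internal node _2 (now at depth 2)
  pos 23: ')' -> close internal node _1 (now at depth 1)
  pos 24: ')' -> close internal node _0 (now at depth 0)
Total internal nodes: 4
BFS adjacency from root:
  _0: R _1
  _1: _2 X F U
  _2: S _3 T N
  _3: Q A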